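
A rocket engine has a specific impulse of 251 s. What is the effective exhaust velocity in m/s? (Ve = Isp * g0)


Ve = Isp * g0 = 251 * 9.81 = 2462.3 m/s

2462.3 m/s


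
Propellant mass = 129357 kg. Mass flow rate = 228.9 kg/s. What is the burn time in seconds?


tb = 129357 / 228.9 = 565.1 s

565.1 s


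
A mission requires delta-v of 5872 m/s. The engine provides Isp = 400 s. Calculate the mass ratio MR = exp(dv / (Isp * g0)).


Ve = 400 * 9.81 = 3924.0 m/s
MR = exp(5872 / 3924.0) = 4.466

4.466


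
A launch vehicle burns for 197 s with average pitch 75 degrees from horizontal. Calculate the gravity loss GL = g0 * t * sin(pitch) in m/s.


GL = 9.81 * 197 * sin(75 deg) = 1867 m/s

1867 m/s


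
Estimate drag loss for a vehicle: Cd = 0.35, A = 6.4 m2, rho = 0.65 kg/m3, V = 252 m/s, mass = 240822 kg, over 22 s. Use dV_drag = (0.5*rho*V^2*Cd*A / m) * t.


D = 0.5 * 0.65 * 252^2 * 0.35 * 6.4 = 46230.91 N
a = 46230.91 / 240822 = 0.192 m/s2
dV = 0.192 * 22 = 4.2 m/s

4.2 m/s


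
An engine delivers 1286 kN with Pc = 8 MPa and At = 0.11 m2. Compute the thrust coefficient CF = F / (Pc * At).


CF = 1286000 / (8e6 * 0.11) = 1.46

1.46


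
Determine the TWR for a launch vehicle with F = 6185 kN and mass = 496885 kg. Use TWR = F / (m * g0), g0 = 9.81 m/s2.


TWR = 6185000 / (496885 * 9.81) = 1.27

1.27


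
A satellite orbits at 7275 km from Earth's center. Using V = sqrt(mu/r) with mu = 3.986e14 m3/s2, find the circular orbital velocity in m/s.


V = sqrt(3.986e14 / 7275000) = 7402 m/s

7402 m/s


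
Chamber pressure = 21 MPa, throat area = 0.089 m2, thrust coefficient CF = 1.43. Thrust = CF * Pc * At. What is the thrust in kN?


F = 1.43 * 21e6 * 0.089 = 2.6727e+06 N = 2672.7 kN

2672.7 kN


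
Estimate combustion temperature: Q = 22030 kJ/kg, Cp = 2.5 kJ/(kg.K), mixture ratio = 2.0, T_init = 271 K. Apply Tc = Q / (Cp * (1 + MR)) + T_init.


Tc = 22030 / (2.5 * (1 + 2.0)) + 271 = 3208 K

3208 K


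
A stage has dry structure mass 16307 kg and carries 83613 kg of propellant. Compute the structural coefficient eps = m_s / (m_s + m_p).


eps = 16307 / (16307 + 83613) = 0.1632

0.1632


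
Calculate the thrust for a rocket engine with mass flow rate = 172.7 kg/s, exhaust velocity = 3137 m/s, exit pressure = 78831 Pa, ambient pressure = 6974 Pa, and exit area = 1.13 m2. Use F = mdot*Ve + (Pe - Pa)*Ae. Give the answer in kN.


F = 172.7 * 3137 + (78831 - 6974) * 1.13 = 622958.0 N = 623.0 kN

623.0 kN


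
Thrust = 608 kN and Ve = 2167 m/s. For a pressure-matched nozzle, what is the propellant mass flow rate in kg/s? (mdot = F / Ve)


mdot = F / Ve = 608000 / 2167 = 280.6 kg/s

280.6 kg/s


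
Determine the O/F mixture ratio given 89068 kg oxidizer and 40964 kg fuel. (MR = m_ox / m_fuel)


MR = 89068 / 40964 = 2.17

2.17


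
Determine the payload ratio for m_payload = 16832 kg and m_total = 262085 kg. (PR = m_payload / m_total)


PR = 16832 / 262085 = 0.0642

0.0642


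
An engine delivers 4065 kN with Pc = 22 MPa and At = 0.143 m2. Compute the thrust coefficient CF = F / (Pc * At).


CF = 4065000 / (22e6 * 0.143) = 1.29

1.29


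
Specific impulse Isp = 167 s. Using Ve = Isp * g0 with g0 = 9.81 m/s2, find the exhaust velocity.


Ve = Isp * g0 = 167 * 9.81 = 1638.3 m/s

1638.3 m/s


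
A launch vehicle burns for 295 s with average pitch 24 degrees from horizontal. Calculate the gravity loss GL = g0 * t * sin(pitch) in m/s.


GL = 9.81 * 295 * sin(24 deg) = 1177 m/s

1177 m/s


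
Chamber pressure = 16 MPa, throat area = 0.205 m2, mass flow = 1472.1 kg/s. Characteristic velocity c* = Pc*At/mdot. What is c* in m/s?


c* = 16e6 * 0.205 / 1472.1 = 2228 m/s

2228 m/s


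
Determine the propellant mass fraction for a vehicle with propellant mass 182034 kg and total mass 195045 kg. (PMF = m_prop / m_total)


PMF = 182034 / 195045 = 0.933

0.933


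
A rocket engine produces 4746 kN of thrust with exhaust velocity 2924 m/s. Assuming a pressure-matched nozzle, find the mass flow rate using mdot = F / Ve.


mdot = F / Ve = 4746000 / 2924 = 1623.1 kg/s

1623.1 kg/s


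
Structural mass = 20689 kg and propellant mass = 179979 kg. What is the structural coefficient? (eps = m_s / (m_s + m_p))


eps = 20689 / (20689 + 179979) = 0.1031

0.1031


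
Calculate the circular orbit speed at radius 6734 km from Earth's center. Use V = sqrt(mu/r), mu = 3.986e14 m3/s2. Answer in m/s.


V = sqrt(3.986e14 / 6734000) = 7694 m/s

7694 m/s


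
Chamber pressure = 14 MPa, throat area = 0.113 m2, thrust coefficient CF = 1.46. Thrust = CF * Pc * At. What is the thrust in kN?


F = 1.46 * 14e6 * 0.113 = 2.3097e+06 N = 2309.7 kN

2309.7 kN


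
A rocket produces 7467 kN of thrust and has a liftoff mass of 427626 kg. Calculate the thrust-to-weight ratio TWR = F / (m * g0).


TWR = 7467000 / (427626 * 9.81) = 1.78

1.78


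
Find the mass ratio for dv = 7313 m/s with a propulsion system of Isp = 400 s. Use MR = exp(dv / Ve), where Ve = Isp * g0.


Ve = 400 * 9.81 = 3924.0 m/s
MR = exp(7313 / 3924.0) = 6.447

6.447


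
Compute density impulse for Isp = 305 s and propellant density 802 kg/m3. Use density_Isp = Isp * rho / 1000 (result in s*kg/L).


rho*Isp = 305 * 802 / 1000 = 245 s*kg/L

245 s*kg/L


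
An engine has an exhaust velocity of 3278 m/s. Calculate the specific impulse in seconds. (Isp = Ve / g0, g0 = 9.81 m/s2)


Isp = Ve / g0 = 3278 / 9.81 = 334.1 s

334.1 s


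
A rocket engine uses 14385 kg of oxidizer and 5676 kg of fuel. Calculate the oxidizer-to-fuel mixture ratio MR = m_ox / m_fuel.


MR = 14385 / 5676 = 2.53

2.53


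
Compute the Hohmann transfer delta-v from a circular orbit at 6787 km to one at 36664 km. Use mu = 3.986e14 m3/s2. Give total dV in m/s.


V1 = sqrt(mu/r1) = 7663.55 m/s
dV1 = V1*(sqrt(2*r2/(r1+r2)) - 1) = 2291.99 m/s
V2 = sqrt(mu/r2) = 3297.23 m/s
dV2 = V2*(1 - sqrt(2*r1/(r1+r2))) = 1454.32 m/s
Total dV = 3746 m/s

3746 m/s


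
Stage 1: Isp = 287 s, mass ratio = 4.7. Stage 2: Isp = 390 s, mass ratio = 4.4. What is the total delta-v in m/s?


dV1 = 287 * 9.81 * ln(4.7) = 4357.1 m/s
dV2 = 390 * 9.81 * ln(4.4) = 5668.5 m/s
Total dV = 4357.1 + 5668.5 = 10025.6 m/s ~ 10026 m/s

10026 m/s


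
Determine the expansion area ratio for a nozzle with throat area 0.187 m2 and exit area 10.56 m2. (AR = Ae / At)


AR = 10.56 / 0.187 = 56.5

56.5


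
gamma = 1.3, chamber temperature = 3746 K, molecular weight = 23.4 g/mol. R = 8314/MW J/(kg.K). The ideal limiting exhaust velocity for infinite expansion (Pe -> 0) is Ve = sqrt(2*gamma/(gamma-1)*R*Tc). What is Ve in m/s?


R = 8314 / 23.4 = 355.3 J/(kg.K)
Ve = sqrt(2 * 1.3 / (1.3 - 1) * 355.3 * 3746) = 3396 m/s

3396 m/s


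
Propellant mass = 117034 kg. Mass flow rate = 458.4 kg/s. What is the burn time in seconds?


tb = 117034 / 458.4 = 255.3 s

255.3 s


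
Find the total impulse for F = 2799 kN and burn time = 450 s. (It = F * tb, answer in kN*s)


It = 2799 * 450 = 1259550 kN*s

1259550 kN*s


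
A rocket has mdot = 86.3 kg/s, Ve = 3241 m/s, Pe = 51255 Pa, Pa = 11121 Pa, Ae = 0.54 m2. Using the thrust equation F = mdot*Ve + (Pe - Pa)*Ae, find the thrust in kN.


F = 86.3 * 3241 + (51255 - 11121) * 0.54 = 301371.0 N = 301.4 kN

301.4 kN


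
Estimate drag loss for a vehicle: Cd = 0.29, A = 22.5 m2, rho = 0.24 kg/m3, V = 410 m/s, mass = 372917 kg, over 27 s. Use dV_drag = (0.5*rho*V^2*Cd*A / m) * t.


D = 0.5 * 0.24 * 410^2 * 0.29 * 22.5 = 131622.3 N
a = 131622.3 / 372917 = 0.353 m/s2
dV = 0.353 * 27 = 9.5 m/s

9.5 m/s


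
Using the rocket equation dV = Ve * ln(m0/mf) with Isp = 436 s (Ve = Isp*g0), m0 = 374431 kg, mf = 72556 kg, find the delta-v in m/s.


Ve = 436 * 9.81 = 4277.16 m/s
dV = 4277.16 * ln(374431/72556) = 7019 m/s

7019 m/s


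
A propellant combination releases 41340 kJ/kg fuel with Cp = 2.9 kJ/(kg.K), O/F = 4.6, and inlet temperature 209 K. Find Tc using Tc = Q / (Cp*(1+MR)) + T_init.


Tc = 41340 / (2.9 * (1 + 4.6)) + 209 = 2755 K

2755 K


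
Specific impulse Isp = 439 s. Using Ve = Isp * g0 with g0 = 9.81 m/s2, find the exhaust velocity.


Ve = Isp * g0 = 439 * 9.81 = 4306.6 m/s

4306.6 m/s


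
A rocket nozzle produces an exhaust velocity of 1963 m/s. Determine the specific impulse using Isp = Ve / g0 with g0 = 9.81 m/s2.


Isp = Ve / g0 = 1963 / 9.81 = 200.1 s

200.1 s


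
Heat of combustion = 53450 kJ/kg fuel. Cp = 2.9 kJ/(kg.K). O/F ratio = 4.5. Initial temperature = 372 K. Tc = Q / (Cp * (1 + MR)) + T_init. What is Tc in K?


Tc = 53450 / (2.9 * (1 + 4.5)) + 372 = 3723 K

3723 K


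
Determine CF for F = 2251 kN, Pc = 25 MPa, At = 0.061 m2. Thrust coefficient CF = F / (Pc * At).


CF = 2251000 / (25e6 * 0.061) = 1.48

1.48


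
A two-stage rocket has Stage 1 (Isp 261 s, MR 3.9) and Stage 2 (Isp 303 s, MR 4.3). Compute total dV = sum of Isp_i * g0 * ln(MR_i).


dV1 = 261 * 9.81 * ln(3.9) = 3484.7 m/s
dV2 = 303 * 9.81 * ln(4.3) = 4335.6 m/s
Total dV = 3484.7 + 4335.6 = 7820.3 m/s ~ 7820 m/s

7820 m/s


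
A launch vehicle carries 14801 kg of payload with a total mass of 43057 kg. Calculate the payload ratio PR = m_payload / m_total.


PR = 14801 / 43057 = 0.3438

0.3438


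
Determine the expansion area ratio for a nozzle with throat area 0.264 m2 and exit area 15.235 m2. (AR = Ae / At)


AR = 15.235 / 0.264 = 57.7

57.7


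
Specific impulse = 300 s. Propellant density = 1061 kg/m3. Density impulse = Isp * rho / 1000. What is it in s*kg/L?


rho*Isp = 300 * 1061 / 1000 = 318 s*kg/L

318 s*kg/L


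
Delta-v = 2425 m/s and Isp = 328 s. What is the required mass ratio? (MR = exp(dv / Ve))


Ve = 328 * 9.81 = 3217.68 m/s
MR = exp(2425 / 3217.68) = 2.125

2.125


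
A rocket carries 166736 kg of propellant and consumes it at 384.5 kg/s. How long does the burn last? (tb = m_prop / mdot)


tb = 166736 / 384.5 = 433.6 s

433.6 s


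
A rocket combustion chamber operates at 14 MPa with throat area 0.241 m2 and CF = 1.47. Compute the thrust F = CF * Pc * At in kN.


F = 1.47 * 14e6 * 0.241 = 4.9598e+06 N = 4959.8 kN

4959.8 kN


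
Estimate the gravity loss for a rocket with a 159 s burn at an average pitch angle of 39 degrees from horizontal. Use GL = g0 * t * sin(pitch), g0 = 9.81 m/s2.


GL = 9.81 * 159 * sin(39 deg) = 982 m/s

982 m/s


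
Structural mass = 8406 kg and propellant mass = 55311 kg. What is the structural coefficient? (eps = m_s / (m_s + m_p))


eps = 8406 / (8406 + 55311) = 0.1319

0.1319


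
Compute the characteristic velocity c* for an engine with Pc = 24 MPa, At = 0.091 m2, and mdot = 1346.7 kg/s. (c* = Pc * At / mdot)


c* = 24e6 * 0.091 / 1346.7 = 1622 m/s

1622 m/s


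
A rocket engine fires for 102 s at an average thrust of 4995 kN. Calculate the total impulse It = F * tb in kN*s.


It = 4995 * 102 = 509490 kN*s

509490 kN*s


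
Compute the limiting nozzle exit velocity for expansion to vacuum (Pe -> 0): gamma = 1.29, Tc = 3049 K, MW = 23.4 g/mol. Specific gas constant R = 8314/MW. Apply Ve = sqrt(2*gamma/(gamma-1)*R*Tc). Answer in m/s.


R = 8314 / 23.4 = 355.3 J/(kg.K)
Ve = sqrt(2 * 1.29 / (1.29 - 1) * 355.3 * 3049) = 3104 m/s

3104 m/s


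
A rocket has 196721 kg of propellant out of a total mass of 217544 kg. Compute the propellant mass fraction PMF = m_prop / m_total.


PMF = 196721 / 217544 = 0.904

0.904


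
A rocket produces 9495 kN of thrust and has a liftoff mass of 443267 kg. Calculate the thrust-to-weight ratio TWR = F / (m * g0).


TWR = 9495000 / (443267 * 9.81) = 2.18

2.18


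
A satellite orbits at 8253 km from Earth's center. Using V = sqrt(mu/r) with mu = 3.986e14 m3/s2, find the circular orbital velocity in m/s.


V = sqrt(3.986e14 / 8253000) = 6950 m/s

6950 m/s


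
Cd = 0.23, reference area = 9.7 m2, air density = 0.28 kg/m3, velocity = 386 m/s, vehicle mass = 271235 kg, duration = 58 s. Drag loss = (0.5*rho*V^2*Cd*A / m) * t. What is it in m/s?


D = 0.5 * 0.28 * 386^2 * 0.23 * 9.7 = 46537.41 N
a = 46537.41 / 271235 = 0.1716 m/s2
dV = 0.1716 * 58 = 10.0 m/s

10.0 m/s


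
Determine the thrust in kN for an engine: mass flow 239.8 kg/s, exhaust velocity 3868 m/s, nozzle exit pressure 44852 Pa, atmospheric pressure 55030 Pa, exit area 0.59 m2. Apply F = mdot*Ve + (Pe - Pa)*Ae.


F = 239.8 * 3868 + (44852 - 55030) * 0.59 = 921541.0 N = 921.5 kN

921.5 kN


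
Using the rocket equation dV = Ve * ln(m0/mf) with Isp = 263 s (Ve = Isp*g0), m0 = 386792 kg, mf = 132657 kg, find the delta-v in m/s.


Ve = 263 * 9.81 = 2580.03 m/s
dV = 2580.03 * ln(386792/132657) = 2761 m/s

2761 m/s


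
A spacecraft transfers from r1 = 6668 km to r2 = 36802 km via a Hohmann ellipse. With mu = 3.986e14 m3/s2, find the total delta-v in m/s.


V1 = sqrt(mu/r1) = 7731.63 m/s
dV1 = V1*(sqrt(2*r2/(r1+r2)) - 1) = 2329.04 m/s
V2 = sqrt(mu/r2) = 3291.04 m/s
dV2 = V2*(1 - sqrt(2*r1/(r1+r2))) = 1468.19 m/s
Total dV = 3797 m/s

3797 m/s


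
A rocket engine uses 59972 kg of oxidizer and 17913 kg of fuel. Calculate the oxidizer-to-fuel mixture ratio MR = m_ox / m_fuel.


MR = 59972 / 17913 = 3.35

3.35


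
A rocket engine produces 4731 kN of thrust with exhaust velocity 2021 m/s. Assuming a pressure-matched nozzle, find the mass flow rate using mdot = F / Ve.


mdot = F / Ve = 4731000 / 2021 = 2340.9 kg/s

2340.9 kg/s


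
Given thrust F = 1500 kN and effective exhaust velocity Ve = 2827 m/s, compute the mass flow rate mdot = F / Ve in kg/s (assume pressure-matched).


mdot = F / Ve = 1500000 / 2827 = 530.6 kg/s

530.6 kg/s


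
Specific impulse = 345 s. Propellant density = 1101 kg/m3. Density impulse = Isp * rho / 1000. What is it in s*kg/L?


rho*Isp = 345 * 1101 / 1000 = 380 s*kg/L

380 s*kg/L


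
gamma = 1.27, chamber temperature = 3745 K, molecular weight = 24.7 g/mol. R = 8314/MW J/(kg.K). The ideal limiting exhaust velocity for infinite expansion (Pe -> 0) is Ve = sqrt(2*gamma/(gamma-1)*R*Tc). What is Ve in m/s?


R = 8314 / 24.7 = 336.6 J/(kg.K)
Ve = sqrt(2 * 1.27 / (1.27 - 1) * 336.6 * 3745) = 3444 m/s

3444 m/s


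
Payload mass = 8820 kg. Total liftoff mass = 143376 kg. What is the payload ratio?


PR = 8820 / 143376 = 0.0615

0.0615


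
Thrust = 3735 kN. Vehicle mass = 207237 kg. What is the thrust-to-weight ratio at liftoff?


TWR = 3735000 / (207237 * 9.81) = 1.84

1.84


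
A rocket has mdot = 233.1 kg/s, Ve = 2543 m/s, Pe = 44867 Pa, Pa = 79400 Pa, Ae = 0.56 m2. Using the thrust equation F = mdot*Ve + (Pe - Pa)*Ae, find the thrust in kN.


F = 233.1 * 2543 + (44867 - 79400) * 0.56 = 573435.0 N = 573.4 kN

573.4 kN


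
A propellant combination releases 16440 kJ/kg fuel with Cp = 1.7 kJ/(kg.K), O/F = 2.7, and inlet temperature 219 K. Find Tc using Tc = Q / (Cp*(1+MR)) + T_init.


Tc = 16440 / (1.7 * (1 + 2.7)) + 219 = 2833 K

2833 K


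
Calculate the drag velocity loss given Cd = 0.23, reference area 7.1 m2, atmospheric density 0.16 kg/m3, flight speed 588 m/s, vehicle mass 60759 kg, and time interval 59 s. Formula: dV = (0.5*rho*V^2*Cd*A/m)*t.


D = 0.5 * 0.16 * 588^2 * 0.23 * 7.1 = 45168.0 N
a = 45168.0 / 60759 = 0.7434 m/s2
dV = 0.7434 * 59 = 43.9 m/s

43.9 m/s


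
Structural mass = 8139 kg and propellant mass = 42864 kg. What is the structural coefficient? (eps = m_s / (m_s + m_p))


eps = 8139 / (8139 + 42864) = 0.1596

0.1596


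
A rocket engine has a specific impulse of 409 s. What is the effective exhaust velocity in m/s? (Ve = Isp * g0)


Ve = Isp * g0 = 409 * 9.81 = 4012.3 m/s

4012.3 m/s


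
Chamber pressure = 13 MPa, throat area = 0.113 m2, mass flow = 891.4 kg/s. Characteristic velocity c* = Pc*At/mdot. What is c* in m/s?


c* = 13e6 * 0.113 / 891.4 = 1648 m/s

1648 m/s


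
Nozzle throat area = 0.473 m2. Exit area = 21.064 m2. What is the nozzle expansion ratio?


AR = 21.064 / 0.473 = 44.5

44.5


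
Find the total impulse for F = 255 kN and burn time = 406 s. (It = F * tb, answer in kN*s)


It = 255 * 406 = 103530 kN*s

103530 kN*s


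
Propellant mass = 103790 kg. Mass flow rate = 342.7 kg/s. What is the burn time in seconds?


tb = 103790 / 342.7 = 302.9 s

302.9 s


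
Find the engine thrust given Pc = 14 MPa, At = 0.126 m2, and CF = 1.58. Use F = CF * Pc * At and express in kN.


F = 1.58 * 14e6 * 0.126 = 2.7871e+06 N = 2787.1 kN

2787.1 kN


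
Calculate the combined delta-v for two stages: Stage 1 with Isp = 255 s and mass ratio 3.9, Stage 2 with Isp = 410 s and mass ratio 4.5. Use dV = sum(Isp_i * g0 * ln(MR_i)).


dV1 = 255 * 9.81 * ln(3.9) = 3404.6 m/s
dV2 = 410 * 9.81 * ln(4.5) = 6049.5 m/s
Total dV = 3404.6 + 6049.5 = 9454.1 m/s ~ 9454 m/s

9454 m/s


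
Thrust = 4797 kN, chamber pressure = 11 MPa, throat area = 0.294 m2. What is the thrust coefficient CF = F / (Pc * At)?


CF = 4797000 / (11e6 * 0.294) = 1.48

1.48


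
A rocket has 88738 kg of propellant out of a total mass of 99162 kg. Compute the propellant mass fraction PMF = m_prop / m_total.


PMF = 88738 / 99162 = 0.895

0.895


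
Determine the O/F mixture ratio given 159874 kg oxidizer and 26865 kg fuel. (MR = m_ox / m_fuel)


MR = 159874 / 26865 = 5.95

5.95


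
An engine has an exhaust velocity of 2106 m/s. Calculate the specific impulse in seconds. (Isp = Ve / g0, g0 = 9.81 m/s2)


Isp = Ve / g0 = 2106 / 9.81 = 214.7 s

214.7 s


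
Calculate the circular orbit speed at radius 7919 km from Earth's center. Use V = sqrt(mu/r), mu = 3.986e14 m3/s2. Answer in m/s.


V = sqrt(3.986e14 / 7919000) = 7095 m/s

7095 m/s


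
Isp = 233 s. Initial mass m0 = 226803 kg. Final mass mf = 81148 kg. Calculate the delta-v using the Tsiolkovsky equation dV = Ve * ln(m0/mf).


Ve = 233 * 9.81 = 2285.73 m/s
dV = 2285.73 * ln(226803/81148) = 2349 m/s

2349 m/s


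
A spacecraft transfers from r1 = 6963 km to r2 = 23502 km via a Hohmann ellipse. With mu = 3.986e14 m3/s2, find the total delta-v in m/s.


V1 = sqrt(mu/r1) = 7566.07 m/s
dV1 = V1*(sqrt(2*r2/(r1+r2)) - 1) = 1831.97 m/s
V2 = sqrt(mu/r2) = 4118.28 m/s
dV2 = V2*(1 - sqrt(2*r1/(r1+r2))) = 1333.9 m/s
Total dV = 3166 m/s

3166 m/s


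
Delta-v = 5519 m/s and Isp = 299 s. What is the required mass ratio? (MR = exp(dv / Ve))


Ve = 299 * 9.81 = 2933.19 m/s
MR = exp(5519 / 2933.19) = 6.564

6.564


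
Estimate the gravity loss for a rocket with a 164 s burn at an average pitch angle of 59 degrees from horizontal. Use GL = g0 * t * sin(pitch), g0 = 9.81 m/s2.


GL = 9.81 * 164 * sin(59 deg) = 1379 m/s

1379 m/s


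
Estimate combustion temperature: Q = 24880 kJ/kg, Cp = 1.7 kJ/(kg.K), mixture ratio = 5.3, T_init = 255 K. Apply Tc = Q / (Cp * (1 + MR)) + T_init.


Tc = 24880 / (1.7 * (1 + 5.3)) + 255 = 2578 K

2578 K


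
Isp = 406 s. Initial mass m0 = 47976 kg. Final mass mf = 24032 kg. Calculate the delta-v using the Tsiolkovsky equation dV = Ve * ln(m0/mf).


Ve = 406 * 9.81 = 3982.86 m/s
dV = 3982.86 * ln(47976/24032) = 2753 m/s

2753 m/s


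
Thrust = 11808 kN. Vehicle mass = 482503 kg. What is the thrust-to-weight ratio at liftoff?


TWR = 11808000 / (482503 * 9.81) = 2.49

2.49


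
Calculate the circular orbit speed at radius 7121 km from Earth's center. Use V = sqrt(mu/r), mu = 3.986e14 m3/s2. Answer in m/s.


V = sqrt(3.986e14 / 7121000) = 7482 m/s

7482 m/s


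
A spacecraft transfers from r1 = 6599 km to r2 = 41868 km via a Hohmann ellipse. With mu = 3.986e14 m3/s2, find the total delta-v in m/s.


V1 = sqrt(mu/r1) = 7771.94 m/s
dV1 = V1*(sqrt(2*r2/(r1+r2)) - 1) = 2443.63 m/s
V2 = sqrt(mu/r2) = 3085.51 m/s
dV2 = V2*(1 - sqrt(2*r1/(r1+r2))) = 1475.39 m/s
Total dV = 3919 m/s

3919 m/s


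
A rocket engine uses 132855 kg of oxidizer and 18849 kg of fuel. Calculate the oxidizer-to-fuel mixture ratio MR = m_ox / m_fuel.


MR = 132855 / 18849 = 7.05

7.05


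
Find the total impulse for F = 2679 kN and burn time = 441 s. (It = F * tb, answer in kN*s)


It = 2679 * 441 = 1181439 kN*s

1181439 kN*s


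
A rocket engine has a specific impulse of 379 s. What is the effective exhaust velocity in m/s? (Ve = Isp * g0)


Ve = Isp * g0 = 379 * 9.81 = 3718.0 m/s

3718.0 m/s


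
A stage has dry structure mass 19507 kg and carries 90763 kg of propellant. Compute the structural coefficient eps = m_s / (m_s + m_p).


eps = 19507 / (19507 + 90763) = 0.1769

0.1769


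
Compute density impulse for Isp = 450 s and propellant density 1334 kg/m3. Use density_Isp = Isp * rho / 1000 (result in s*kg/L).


rho*Isp = 450 * 1334 / 1000 = 600 s*kg/L

600 s*kg/L


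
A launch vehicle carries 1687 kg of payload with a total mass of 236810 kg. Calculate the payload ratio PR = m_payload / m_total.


PR = 1687 / 236810 = 0.0071

0.0071


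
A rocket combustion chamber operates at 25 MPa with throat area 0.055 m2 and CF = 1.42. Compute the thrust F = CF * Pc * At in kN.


F = 1.42 * 25e6 * 0.055 = 1.9525e+06 N = 1952.5 kN

1952.5 kN


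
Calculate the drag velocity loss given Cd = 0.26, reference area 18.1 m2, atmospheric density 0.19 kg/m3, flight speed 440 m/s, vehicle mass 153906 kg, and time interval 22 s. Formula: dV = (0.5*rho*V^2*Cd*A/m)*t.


D = 0.5 * 0.19 * 440^2 * 0.26 * 18.1 = 86552.75 N
a = 86552.75 / 153906 = 0.5624 m/s2
dV = 0.5624 * 22 = 12.4 m/s

12.4 m/s


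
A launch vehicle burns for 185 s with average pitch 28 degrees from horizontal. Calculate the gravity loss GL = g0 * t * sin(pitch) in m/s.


GL = 9.81 * 185 * sin(28 deg) = 852 m/s

852 m/s


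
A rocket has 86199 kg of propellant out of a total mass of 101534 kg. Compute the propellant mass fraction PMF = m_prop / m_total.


PMF = 86199 / 101534 = 0.849

0.849


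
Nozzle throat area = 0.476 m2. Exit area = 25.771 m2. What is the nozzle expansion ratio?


AR = 25.771 / 0.476 = 54.1

54.1


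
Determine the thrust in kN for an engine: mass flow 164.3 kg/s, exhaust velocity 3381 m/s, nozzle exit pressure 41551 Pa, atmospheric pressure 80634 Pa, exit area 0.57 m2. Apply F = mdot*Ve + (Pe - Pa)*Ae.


F = 164.3 * 3381 + (41551 - 80634) * 0.57 = 533221.0 N = 533.2 kN

533.2 kN


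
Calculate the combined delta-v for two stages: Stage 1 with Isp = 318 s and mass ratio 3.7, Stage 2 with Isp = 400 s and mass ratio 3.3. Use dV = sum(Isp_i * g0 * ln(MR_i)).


dV1 = 318 * 9.81 * ln(3.7) = 4081.4 m/s
dV2 = 400 * 9.81 * ln(3.3) = 4685.0 m/s
Total dV = 4081.4 + 4685.0 = 8766.4 m/s ~ 8766 m/s

8766 m/s


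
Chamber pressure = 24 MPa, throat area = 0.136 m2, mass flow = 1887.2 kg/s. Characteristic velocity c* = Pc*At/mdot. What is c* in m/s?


c* = 24e6 * 0.136 / 1887.2 = 1730 m/s

1730 m/s


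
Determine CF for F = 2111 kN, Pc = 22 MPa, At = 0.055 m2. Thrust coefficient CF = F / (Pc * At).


CF = 2111000 / (22e6 * 0.055) = 1.74

1.74


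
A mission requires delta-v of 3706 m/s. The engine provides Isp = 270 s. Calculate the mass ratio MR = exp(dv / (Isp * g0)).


Ve = 270 * 9.81 = 2648.7 m/s
MR = exp(3706 / 2648.7) = 4.052

4.052


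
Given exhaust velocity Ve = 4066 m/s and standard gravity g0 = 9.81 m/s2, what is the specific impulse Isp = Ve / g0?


Isp = Ve / g0 = 4066 / 9.81 = 414.5 s

414.5 s


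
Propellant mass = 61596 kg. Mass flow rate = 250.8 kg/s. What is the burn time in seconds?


tb = 61596 / 250.8 = 245.6 s

245.6 s


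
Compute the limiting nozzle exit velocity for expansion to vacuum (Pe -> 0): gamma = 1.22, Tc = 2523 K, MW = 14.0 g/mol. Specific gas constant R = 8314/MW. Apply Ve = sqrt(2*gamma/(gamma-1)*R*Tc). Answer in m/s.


R = 8314 / 14.0 = 593.86 J/(kg.K)
Ve = sqrt(2 * 1.22 / (1.22 - 1) * 593.86 * 2523) = 4076 m/s

4076 m/s


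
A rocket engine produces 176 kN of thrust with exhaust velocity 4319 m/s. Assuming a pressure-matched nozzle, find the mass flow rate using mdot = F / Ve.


mdot = F / Ve = 176000 / 4319 = 40.8 kg/s

40.8 kg/s


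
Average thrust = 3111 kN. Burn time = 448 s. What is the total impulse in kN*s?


It = 3111 * 448 = 1393728 kN*s

1393728 kN*s


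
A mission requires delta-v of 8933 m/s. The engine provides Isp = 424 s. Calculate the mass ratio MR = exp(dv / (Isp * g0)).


Ve = 424 * 9.81 = 4159.44 m/s
MR = exp(8933 / 4159.44) = 8.565

8.565


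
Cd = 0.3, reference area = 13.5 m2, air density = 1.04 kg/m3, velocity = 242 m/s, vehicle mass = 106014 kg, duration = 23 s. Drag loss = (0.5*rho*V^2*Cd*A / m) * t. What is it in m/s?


D = 0.5 * 1.04 * 242^2 * 0.3 * 13.5 = 123335.78 N
a = 123335.78 / 106014 = 1.1634 m/s2
dV = 1.1634 * 23 = 26.8 m/s

26.8 m/s


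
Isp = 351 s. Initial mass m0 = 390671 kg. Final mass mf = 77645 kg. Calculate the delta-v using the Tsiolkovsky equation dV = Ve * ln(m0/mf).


Ve = 351 * 9.81 = 3443.31 m/s
dV = 3443.31 * ln(390671/77645) = 5563 m/s

5563 m/s


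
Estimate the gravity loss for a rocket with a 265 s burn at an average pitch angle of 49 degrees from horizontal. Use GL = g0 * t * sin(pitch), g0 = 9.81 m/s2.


GL = 9.81 * 265 * sin(49 deg) = 1962 m/s

1962 m/s


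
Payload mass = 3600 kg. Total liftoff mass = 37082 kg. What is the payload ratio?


PR = 3600 / 37082 = 0.0971

0.0971


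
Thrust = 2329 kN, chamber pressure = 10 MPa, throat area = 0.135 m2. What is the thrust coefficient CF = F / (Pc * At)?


CF = 2329000 / (10e6 * 0.135) = 1.73

1.73


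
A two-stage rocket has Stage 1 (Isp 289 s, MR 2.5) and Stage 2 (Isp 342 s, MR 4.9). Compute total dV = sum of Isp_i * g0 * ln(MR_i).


dV1 = 289 * 9.81 * ln(2.5) = 2597.8 m/s
dV2 = 342 * 9.81 * ln(4.9) = 5331.9 m/s
Total dV = 2597.8 + 5331.9 = 7929.7 m/s ~ 7930 m/s

7930 m/s


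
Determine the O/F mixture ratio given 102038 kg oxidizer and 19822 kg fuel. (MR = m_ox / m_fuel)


MR = 102038 / 19822 = 5.15

5.15


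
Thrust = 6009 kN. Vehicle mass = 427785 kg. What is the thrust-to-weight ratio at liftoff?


TWR = 6009000 / (427785 * 9.81) = 1.43

1.43


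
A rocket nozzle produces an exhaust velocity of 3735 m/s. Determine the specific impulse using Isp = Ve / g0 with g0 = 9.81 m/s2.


Isp = Ve / g0 = 3735 / 9.81 = 380.7 s

380.7 s


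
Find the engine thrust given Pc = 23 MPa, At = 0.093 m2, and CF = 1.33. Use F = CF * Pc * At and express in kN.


F = 1.33 * 23e6 * 0.093 = 2.8449e+06 N = 2844.9 kN

2844.9 kN


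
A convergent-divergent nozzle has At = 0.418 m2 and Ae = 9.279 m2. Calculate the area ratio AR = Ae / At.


AR = 9.279 / 0.418 = 22.2

22.2


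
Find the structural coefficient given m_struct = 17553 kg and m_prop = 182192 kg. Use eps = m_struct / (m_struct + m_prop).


eps = 17553 / (17553 + 182192) = 0.0879

0.0879


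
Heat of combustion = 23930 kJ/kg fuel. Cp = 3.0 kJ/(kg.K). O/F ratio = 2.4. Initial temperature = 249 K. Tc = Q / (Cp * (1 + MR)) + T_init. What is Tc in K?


Tc = 23930 / (3.0 * (1 + 2.4)) + 249 = 2595 K

2595 K


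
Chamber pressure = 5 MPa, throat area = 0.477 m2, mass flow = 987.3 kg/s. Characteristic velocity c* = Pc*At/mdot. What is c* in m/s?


c* = 5e6 * 0.477 / 987.3 = 2416 m/s

2416 m/s


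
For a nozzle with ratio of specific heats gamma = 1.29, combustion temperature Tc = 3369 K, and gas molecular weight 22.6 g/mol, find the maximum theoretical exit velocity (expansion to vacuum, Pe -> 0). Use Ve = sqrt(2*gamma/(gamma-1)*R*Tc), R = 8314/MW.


R = 8314 / 22.6 = 367.88 J/(kg.K)
Ve = sqrt(2 * 1.29 / (1.29 - 1) * 367.88 * 3369) = 3321 m/s

3321 m/s


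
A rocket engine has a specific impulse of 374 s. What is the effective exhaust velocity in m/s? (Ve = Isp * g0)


Ve = Isp * g0 = 374 * 9.81 = 3668.9 m/s

3668.9 m/s


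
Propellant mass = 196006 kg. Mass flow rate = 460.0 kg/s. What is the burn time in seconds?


tb = 196006 / 460.0 = 426.1 s

426.1 s


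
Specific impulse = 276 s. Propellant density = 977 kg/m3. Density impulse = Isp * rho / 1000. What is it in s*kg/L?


rho*Isp = 276 * 977 / 1000 = 270 s*kg/L

270 s*kg/L


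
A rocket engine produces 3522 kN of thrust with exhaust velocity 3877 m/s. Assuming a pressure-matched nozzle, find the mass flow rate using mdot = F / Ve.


mdot = F / Ve = 3522000 / 3877 = 908.4 kg/s

908.4 kg/s


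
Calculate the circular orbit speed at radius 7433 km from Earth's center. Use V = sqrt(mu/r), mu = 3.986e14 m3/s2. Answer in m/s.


V = sqrt(3.986e14 / 7433000) = 7323 m/s

7323 m/s


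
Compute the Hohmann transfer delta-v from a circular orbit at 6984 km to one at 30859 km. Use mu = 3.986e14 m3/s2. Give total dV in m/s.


V1 = sqrt(mu/r1) = 7554.69 m/s
dV1 = V1*(sqrt(2*r2/(r1+r2)) - 1) = 2093.14 m/s
V2 = sqrt(mu/r2) = 3594.0 m/s
dV2 = V2*(1 - sqrt(2*r1/(r1+r2))) = 1410.5 m/s
Total dV = 3504 m/s

3504 m/s


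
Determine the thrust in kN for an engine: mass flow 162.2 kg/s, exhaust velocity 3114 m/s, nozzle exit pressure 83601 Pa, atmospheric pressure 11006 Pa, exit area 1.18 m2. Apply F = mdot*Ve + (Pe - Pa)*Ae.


F = 162.2 * 3114 + (83601 - 11006) * 1.18 = 590753.0 N = 590.8 kN

590.8 kN


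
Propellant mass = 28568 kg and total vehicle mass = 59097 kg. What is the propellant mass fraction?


PMF = 28568 / 59097 = 0.483

0.483


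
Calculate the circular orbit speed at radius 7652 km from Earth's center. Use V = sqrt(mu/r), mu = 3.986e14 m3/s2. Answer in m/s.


V = sqrt(3.986e14 / 7652000) = 7217 m/s

7217 m/s


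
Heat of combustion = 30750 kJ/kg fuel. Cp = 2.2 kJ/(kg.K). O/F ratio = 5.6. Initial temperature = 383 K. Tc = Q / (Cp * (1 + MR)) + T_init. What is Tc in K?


Tc = 30750 / (2.2 * (1 + 5.6)) + 383 = 2501 K

2501 K


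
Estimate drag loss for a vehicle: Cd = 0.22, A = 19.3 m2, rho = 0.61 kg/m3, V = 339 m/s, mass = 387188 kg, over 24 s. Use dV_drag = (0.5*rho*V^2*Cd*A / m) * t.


D = 0.5 * 0.61 * 339^2 * 0.22 * 19.3 = 148826.14 N
a = 148826.14 / 387188 = 0.3844 m/s2
dV = 0.3844 * 24 = 9.2 m/s

9.2 m/s


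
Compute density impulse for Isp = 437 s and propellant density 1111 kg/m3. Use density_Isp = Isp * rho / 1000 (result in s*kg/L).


rho*Isp = 437 * 1111 / 1000 = 486 s*kg/L

486 s*kg/L


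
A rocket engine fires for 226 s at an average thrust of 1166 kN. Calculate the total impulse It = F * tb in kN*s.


It = 1166 * 226 = 263516 kN*s

263516 kN*s


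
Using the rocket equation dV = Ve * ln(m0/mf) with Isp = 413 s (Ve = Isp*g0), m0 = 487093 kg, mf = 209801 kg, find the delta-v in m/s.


Ve = 413 * 9.81 = 4051.53 m/s
dV = 4051.53 * ln(487093/209801) = 3413 m/s

3413 m/s


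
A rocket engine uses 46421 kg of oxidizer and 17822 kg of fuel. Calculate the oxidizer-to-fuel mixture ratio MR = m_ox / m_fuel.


MR = 46421 / 17822 = 2.6

2.6


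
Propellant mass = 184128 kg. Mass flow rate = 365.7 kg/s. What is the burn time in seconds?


tb = 184128 / 365.7 = 503.5 s

503.5 s


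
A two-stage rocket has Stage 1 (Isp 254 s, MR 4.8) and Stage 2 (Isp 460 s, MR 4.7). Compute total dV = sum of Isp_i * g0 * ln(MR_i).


dV1 = 254 * 9.81 * ln(4.8) = 3908.6 m/s
dV2 = 460 * 9.81 * ln(4.7) = 6983.5 m/s
Total dV = 3908.6 + 6983.5 = 10892.1 m/s ~ 10892 m/s

10892 m/s


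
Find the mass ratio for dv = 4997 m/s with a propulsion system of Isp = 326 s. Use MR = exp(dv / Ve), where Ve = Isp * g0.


Ve = 326 * 9.81 = 3198.06 m/s
MR = exp(4997 / 3198.06) = 4.771

4.771


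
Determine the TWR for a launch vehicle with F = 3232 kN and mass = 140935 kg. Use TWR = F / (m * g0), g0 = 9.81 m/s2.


TWR = 3232000 / (140935 * 9.81) = 2.34

2.34


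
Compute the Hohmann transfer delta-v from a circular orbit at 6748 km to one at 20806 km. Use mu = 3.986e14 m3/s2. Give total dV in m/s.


V1 = sqrt(mu/r1) = 7685.66 m/s
dV1 = V1*(sqrt(2*r2/(r1+r2)) - 1) = 1759.26 m/s
V2 = sqrt(mu/r2) = 4376.98 m/s
dV2 = V2*(1 - sqrt(2*r1/(r1+r2))) = 1313.71 m/s
Total dV = 3073 m/s

3073 m/s


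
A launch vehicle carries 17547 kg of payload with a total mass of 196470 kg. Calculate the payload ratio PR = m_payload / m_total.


PR = 17547 / 196470 = 0.0893

0.0893


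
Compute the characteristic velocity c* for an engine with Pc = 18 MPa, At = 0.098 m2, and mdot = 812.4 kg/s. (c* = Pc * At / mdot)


c* = 18e6 * 0.098 / 812.4 = 2171 m/s

2171 m/s


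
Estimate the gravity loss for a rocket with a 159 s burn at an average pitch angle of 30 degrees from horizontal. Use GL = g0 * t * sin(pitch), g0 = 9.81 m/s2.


GL = 9.81 * 159 * sin(30 deg) = 780 m/s

780 m/s


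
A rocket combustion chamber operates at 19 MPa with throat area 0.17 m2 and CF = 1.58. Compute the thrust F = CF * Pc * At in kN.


F = 1.58 * 19e6 * 0.17 = 5.1034e+06 N = 5103.4 kN

5103.4 kN


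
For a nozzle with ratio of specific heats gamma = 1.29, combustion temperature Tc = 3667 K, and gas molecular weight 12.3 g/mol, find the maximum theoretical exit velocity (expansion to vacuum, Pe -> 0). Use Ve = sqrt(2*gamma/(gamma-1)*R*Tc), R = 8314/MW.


R = 8314 / 12.3 = 675.93 J/(kg.K)
Ve = sqrt(2 * 1.29 / (1.29 - 1) * 675.93 * 3667) = 4696 m/s

4696 m/s


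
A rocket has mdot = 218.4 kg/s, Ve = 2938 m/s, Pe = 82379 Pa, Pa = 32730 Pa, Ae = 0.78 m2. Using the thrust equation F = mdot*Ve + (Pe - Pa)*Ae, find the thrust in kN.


F = 218.4 * 2938 + (82379 - 32730) * 0.78 = 680385.0 N = 680.4 kN

680.4 kN


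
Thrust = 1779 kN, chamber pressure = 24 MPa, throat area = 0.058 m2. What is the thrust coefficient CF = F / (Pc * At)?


CF = 1779000 / (24e6 * 0.058) = 1.28

1.28


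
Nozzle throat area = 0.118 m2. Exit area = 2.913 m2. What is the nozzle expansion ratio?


AR = 2.913 / 0.118 = 24.7

24.7


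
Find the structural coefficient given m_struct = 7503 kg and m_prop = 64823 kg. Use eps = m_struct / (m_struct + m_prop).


eps = 7503 / (7503 + 64823) = 0.1037

0.1037


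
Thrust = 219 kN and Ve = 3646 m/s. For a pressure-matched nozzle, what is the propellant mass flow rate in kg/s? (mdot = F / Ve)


mdot = F / Ve = 219000 / 3646 = 60.1 kg/s

60.1 kg/s


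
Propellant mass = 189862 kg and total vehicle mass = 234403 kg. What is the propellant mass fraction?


PMF = 189862 / 234403 = 0.81

0.81


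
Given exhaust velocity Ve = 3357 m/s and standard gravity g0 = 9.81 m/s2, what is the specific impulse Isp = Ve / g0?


Isp = Ve / g0 = 3357 / 9.81 = 342.2 s

342.2 s


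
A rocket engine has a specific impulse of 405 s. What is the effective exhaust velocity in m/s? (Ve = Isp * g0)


Ve = Isp * g0 = 405 * 9.81 = 3973.1 m/s

3973.1 m/s


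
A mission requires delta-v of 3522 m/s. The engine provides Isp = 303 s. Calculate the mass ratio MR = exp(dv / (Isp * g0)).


Ve = 303 * 9.81 = 2972.43 m/s
MR = exp(3522 / 2972.43) = 3.27

3.27


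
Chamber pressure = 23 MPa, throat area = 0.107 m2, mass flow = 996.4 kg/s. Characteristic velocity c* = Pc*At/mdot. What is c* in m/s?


c* = 23e6 * 0.107 / 996.4 = 2470 m/s

2470 m/s


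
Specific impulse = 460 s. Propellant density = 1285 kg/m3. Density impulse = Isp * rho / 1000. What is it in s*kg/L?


rho*Isp = 460 * 1285 / 1000 = 591 s*kg/L

591 s*kg/L


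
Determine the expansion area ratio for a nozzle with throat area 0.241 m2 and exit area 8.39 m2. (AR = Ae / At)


AR = 8.39 / 0.241 = 34.8

34.8


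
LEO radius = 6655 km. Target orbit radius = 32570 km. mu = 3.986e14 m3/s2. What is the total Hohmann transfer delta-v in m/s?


V1 = sqrt(mu/r1) = 7739.17 m/s
dV1 = V1*(sqrt(2*r2/(r1+r2)) - 1) = 2234.08 m/s
V2 = sqrt(mu/r2) = 3498.32 m/s
dV2 = V2*(1 - sqrt(2*r1/(r1+r2))) = 1460.49 m/s
Total dV = 3695 m/s

3695 m/s


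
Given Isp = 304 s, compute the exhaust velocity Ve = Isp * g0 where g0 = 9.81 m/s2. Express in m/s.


Ve = Isp * g0 = 304 * 9.81 = 2982.2 m/s

2982.2 m/s


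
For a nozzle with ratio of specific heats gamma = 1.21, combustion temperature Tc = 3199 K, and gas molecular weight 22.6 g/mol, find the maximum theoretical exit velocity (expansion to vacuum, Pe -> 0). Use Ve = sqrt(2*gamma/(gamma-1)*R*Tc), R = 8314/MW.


R = 8314 / 22.6 = 367.88 J/(kg.K)
Ve = sqrt(2 * 1.21 / (1.21 - 1) * 367.88 * 3199) = 3683 m/s

3683 m/s


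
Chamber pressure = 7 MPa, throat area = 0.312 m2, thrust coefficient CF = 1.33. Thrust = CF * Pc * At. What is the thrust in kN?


F = 1.33 * 7e6 * 0.312 = 2.9047e+06 N = 2904.7 kN

2904.7 kN


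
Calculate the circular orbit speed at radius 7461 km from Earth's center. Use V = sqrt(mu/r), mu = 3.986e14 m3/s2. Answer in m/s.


V = sqrt(3.986e14 / 7461000) = 7309 m/s

7309 m/s


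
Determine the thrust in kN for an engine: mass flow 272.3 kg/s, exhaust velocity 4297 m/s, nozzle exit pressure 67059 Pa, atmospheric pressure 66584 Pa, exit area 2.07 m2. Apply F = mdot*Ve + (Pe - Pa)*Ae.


F = 272.3 * 4297 + (67059 - 66584) * 2.07 = 1.1711e+06 N = 1171.1 kN

1171.1 kN


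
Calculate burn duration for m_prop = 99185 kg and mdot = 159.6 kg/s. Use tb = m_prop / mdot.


tb = 99185 / 159.6 = 621.5 s

621.5 s


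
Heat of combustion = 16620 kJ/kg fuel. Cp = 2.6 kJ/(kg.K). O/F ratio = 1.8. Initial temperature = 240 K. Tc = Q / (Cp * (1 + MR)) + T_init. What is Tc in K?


Tc = 16620 / (2.6 * (1 + 1.8)) + 240 = 2523 K

2523 K


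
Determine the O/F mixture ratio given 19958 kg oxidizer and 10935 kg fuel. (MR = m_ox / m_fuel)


MR = 19958 / 10935 = 1.83

1.83


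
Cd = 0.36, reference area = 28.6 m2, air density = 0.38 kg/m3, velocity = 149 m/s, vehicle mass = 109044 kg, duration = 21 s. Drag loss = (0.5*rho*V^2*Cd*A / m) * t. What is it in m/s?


D = 0.5 * 0.38 * 149^2 * 0.36 * 28.6 = 43430.48 N
a = 43430.48 / 109044 = 0.3983 m/s2
dV = 0.3983 * 21 = 8.4 m/s

8.4 m/s


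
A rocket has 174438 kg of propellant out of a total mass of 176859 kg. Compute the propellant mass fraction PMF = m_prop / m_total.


PMF = 174438 / 176859 = 0.986

0.986


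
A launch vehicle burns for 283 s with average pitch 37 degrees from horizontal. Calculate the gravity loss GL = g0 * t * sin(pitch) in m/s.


GL = 9.81 * 283 * sin(37 deg) = 1671 m/s

1671 m/s


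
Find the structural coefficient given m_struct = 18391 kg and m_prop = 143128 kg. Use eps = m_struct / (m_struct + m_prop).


eps = 18391 / (18391 + 143128) = 0.1139

0.1139


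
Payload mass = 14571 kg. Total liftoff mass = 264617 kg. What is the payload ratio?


PR = 14571 / 264617 = 0.0551

0.0551


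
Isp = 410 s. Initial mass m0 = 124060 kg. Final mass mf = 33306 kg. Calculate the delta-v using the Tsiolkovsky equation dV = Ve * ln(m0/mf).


Ve = 410 * 9.81 = 4022.1 m/s
dV = 4022.1 * ln(124060/33306) = 5289 m/s

5289 m/s


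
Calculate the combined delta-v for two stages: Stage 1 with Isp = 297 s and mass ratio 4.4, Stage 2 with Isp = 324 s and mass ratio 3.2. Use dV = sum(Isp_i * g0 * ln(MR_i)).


dV1 = 297 * 9.81 * ln(4.4) = 4316.8 m/s
dV2 = 324 * 9.81 * ln(3.2) = 3697.0 m/s
Total dV = 4316.8 + 3697.0 = 8013.8 m/s ~ 8014 m/s

8014 m/s


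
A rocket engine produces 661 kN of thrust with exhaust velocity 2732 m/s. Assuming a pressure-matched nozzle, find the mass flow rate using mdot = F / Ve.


mdot = F / Ve = 661000 / 2732 = 241.9 kg/s

241.9 kg/s


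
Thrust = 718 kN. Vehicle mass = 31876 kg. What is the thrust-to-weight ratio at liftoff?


TWR = 718000 / (31876 * 9.81) = 2.3

2.3


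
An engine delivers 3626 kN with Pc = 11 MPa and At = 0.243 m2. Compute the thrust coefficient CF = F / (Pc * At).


CF = 3626000 / (11e6 * 0.243) = 1.36

1.36


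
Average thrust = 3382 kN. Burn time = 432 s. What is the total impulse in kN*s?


It = 3382 * 432 = 1461024 kN*s

1461024 kN*s


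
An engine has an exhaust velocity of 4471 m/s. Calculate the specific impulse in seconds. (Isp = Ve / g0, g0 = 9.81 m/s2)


Isp = Ve / g0 = 4471 / 9.81 = 455.8 s

455.8 s
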